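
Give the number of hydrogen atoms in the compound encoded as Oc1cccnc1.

Hydrogens are implicit in SMILES; fill each atom to its normal valence:
  4 × C (aromatic): 1 H each → 4
  1 × C (aromatic): no H
  1 × N (aromatic): no H
  1 × O: 1 H
  Total hydrogens = 5.

5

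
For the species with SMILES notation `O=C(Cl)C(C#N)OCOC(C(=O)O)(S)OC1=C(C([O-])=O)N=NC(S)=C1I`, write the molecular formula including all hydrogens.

Heavy atoms from the SMILES: 11 C, 1 Cl, 1 I, 3 N, 8 O, 2 S.
Implicit hydrogens by atom environment:
  6 × O: no H
  5 × C: no H
  4 × C (aromatic): no H
  2 × N (aromatic): no H
  2 × S: 1 H each → 2
  1 × C: 2 H
  1 × C: 1 H
  1 × Cl: no H
  1 × I: no H
  1 × N: no H
  1 × O: 1 H
  1 × O (charge -1): no H
  Total hydrogens = 6.
Net charge -1.
Molecular formula: C11H6ClIN3O8S2-

C11H6ClIN3O8S2-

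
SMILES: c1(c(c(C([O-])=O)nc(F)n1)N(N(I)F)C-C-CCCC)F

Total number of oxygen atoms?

2

The symbol for oxygen appears 2 times in the SMILES.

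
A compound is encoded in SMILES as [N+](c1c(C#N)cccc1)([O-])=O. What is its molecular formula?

C7H4N2O2

Heavy atoms from the SMILES: 7 C, 2 N, 2 O.
Implicit hydrogens by atom environment:
  4 × C (aromatic): 1 H each → 4
  2 × C (aromatic): no H
  1 × C: no H
  1 × N (charge +1): no H
  1 × N: no H
  1 × O: no H
  1 × O (charge -1): no H
  Total hydrogens = 4.
Molecular formula: C7H4N2O2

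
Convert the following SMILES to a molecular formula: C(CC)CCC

C6H14

Heavy atoms from the SMILES: 6 C.
Implicit hydrogens by atom environment:
  4 × C: 2 H each → 8
  2 × C: 3 H each → 6
  Total hydrogens = 14.
Molecular formula: C6H14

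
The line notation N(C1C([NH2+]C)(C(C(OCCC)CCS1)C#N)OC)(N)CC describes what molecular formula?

C14H29N4O2S+

Heavy atoms from the SMILES: 14 C, 4 N, 2 O, 1 S.
Implicit hydrogens by atom environment:
  5 × C: 2 H each → 10
  4 × C: 3 H each → 12
  3 × C: 1 H each → 3
  2 × C: no H
  2 × N: no H
  2 × O: no H
  1 × N (charge +1): 2 H
  1 × N: 2 H
  1 × S: no H
  Total hydrogens = 29.
Net charge +1.
Molecular formula: C14H29N4O2S+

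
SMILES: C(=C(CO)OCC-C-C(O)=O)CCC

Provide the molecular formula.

C10H18O4

Heavy atoms from the SMILES: 10 C, 4 O.
Implicit hydrogens by atom environment:
  6 × C: 2 H each → 12
  2 × C: no H
  2 × O: 1 H each → 2
  2 × O: no H
  1 × C: 3 H
  1 × C: 1 H
  Total hydrogens = 18.
Molecular formula: C10H18O4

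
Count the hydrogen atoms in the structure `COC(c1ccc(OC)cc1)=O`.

Hydrogens are implicit in SMILES; fill each atom to its normal valence:
  4 × C (aromatic): 1 H each → 4
  3 × O: no H
  2 × C: 3 H each → 6
  2 × C (aromatic): no H
  1 × C: no H
  Total hydrogens = 10.

10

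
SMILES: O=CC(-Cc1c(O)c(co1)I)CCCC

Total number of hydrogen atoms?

Hydrogens are implicit in SMILES; fill each atom to its normal valence:
  4 × C: 2 H each → 8
  3 × C (aromatic): no H
  2 × C: 1 H each → 2
  1 × C: 3 H
  1 × C (aromatic): 1 H
  1 × I: no H
  1 × O: 1 H
  1 × O (aromatic): no H
  1 × O: no H
  Total hydrogens = 15.

15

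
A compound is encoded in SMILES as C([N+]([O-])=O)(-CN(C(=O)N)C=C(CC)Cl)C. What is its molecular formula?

Heavy atoms from the SMILES: 8 C, 1 Cl, 3 N, 3 O.
Implicit hydrogens by atom environment:
  2 × C: 3 H each → 6
  2 × C: 2 H each → 4
  2 × C: 1 H each → 2
  2 × C: no H
  2 × O: no H
  1 × Cl: no H
  1 × N: 2 H
  1 × N: no H
  1 × N (charge +1): no H
  1 × O (charge -1): no H
  Total hydrogens = 14.
Molecular formula: C8H14ClN3O3

C8H14ClN3O3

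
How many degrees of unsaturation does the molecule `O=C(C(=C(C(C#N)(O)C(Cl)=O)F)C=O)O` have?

Molecular formula from the SMILES: C7H3ClFNO5.
DoU = (2C + 2 + N − H − X)/2 = (2·7 + 2 + 1 − 3 − 2)/2 = 12/2 = 6.
(Structurally: 0 ring(s) + 6 π bond(s) = 6.)

6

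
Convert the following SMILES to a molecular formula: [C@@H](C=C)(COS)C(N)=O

Heavy atoms from the SMILES: 5 C, 1 N, 2 O, 1 S.
Implicit hydrogens by atom environment:
  2 × C: 2 H each → 4
  2 × C: 1 H each → 2
  2 × O: no H
  1 × C: no H
  1 × N: 2 H
  1 × S: 1 H
  Total hydrogens = 9.
Molecular formula: C5H9NO2S

C5H9NO2S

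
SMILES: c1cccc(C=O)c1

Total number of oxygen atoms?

1

The symbol for oxygen appears 1 time in the SMILES.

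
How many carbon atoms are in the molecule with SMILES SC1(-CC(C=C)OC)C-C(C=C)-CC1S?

12

The symbol for carbon appears 12 times in the SMILES.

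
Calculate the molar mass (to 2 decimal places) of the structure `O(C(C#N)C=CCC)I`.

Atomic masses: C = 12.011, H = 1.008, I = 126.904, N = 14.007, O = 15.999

Molecular formula: C6H8INO.
M = 6×12.011 + 8×1.008 + 1×126.904 + 1×14.007 + 1×15.999 = 237.04 g/mol.

237.04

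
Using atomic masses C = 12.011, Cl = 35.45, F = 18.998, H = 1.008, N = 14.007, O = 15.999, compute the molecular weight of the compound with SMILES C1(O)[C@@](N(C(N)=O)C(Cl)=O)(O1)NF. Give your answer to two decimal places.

Molecular formula: C4H5ClFN3O4.
M = 4×12.011 + 1×35.45 + 1×18.998 + 5×1.008 + 3×14.007 + 4×15.999 = 213.55 g/mol.

213.55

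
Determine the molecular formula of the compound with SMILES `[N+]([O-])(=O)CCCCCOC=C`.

C7H13NO3

Heavy atoms from the SMILES: 7 C, 1 N, 3 O.
Implicit hydrogens by atom environment:
  6 × C: 2 H each → 12
  2 × O: no H
  1 × C: 1 H
  1 × N (charge +1): no H
  1 × O (charge -1): no H
  Total hydrogens = 13.
Molecular formula: C7H13NO3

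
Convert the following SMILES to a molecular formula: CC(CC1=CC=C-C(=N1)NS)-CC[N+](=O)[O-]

Heavy atoms from the SMILES: 10 C, 3 N, 2 O, 1 S.
Implicit hydrogens by atom environment:
  3 × C: 2 H each → 6
  3 × C (aromatic): 1 H each → 3
  2 × C (aromatic): no H
  1 × C: 3 H
  1 × C: 1 H
  1 × N: 1 H
  1 × N (aromatic): no H
  1 × N (charge +1): no H
  1 × O: no H
  1 × O (charge -1): no H
  1 × S: 1 H
  Total hydrogens = 15.
Molecular formula: C10H15N3O2S

C10H15N3O2S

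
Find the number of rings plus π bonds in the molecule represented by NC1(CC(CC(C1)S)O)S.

Molecular formula from the SMILES: C6H13NOS2.
DoU = (2C + 2 + N − H − X)/2 = (2·6 + 2 + 1 − 13 − 0)/2 = 2/2 = 1.
(Structurally: 1 ring(s) + 0 π bond(s) = 1.)

1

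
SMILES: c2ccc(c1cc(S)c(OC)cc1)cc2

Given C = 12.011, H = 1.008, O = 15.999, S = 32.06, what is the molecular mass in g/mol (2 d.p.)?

Molecular formula: C13H12OS.
M = 13×12.011 + 12×1.008 + 1×15.999 + 1×32.06 = 216.30 g/mol.

216.30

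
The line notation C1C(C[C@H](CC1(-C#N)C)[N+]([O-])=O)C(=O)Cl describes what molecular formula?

C9H11ClN2O3

Heavy atoms from the SMILES: 9 C, 1 Cl, 2 N, 3 O.
Implicit hydrogens by atom environment:
  3 × C: 2 H each → 6
  3 × C: no H
  2 × C: 1 H each → 2
  2 × O: no H
  1 × C: 3 H
  1 × Cl: no H
  1 × N: no H
  1 × N (charge +1): no H
  1 × O (charge -1): no H
  Total hydrogens = 11.
Molecular formula: C9H11ClN2O3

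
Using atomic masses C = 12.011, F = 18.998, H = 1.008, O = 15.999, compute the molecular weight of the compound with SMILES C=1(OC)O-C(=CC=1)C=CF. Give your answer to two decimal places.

Molecular formula: C7H7FO2.
M = 7×12.011 + 1×18.998 + 7×1.008 + 2×15.999 = 142.13 g/mol.

142.13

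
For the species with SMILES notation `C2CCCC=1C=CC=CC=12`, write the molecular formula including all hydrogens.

C10H12

Heavy atoms from the SMILES: 10 C.
Implicit hydrogens by atom environment:
  4 × C: 2 H each → 8
  4 × C (aromatic): 1 H each → 4
  2 × C (aromatic): no H
  Total hydrogens = 12.
Molecular formula: C10H12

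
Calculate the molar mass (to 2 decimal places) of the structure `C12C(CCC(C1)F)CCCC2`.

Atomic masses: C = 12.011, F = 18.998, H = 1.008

Molecular formula: C10H17F.
M = 10×12.011 + 1×18.998 + 17×1.008 = 156.24 g/mol.

156.24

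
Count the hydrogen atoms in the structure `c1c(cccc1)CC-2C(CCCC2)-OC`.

20

Hydrogens are implicit in SMILES; fill each atom to its normal valence:
  5 × C: 2 H each → 10
  5 × C (aromatic): 1 H each → 5
  2 × C: 1 H each → 2
  1 × C: 3 H
  1 × C (aromatic): no H
  1 × O: no H
  Total hydrogens = 20.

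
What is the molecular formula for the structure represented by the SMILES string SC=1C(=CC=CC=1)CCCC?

C10H14S

Heavy atoms from the SMILES: 10 C, 1 S.
Implicit hydrogens by atom environment:
  4 × C (aromatic): 1 H each → 4
  3 × C: 2 H each → 6
  2 × C (aromatic): no H
  1 × C: 3 H
  1 × S: 1 H
  Total hydrogens = 14.
Molecular formula: C10H14S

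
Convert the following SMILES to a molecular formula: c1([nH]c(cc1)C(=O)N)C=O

C6H6N2O2

Heavy atoms from the SMILES: 6 C, 2 N, 2 O.
Implicit hydrogens by atom environment:
  2 × C (aromatic): 1 H each → 2
  2 × C (aromatic): no H
  2 × O: no H
  1 × C: 1 H
  1 × C: no H
  1 × N: 2 H
  1 × N (aromatic): 1 H
  Total hydrogens = 6.
Molecular formula: C6H6N2O2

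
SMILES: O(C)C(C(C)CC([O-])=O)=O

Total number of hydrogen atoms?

9

Hydrogens are implicit in SMILES; fill each atom to its normal valence:
  3 × O: no H
  2 × C: 3 H each → 6
  2 × C: no H
  1 × C: 2 H
  1 × C: 1 H
  1 × O (charge -1): no H
  Total hydrogens = 9.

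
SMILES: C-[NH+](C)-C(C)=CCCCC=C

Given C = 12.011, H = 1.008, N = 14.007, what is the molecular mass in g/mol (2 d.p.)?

Molecular formula: C10H20N+.
M = 10×12.011 + 20×1.008 + 1×14.007 = 154.28 g/mol.

154.28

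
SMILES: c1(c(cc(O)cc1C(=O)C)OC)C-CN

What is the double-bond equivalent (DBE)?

Molecular formula from the SMILES: C11H15NO3.
DoU = (2C + 2 + N − H − X)/2 = (2·11 + 2 + 1 − 15 − 0)/2 = 10/2 = 5.
(Structurally: 1 ring(s) + 4 π bond(s) = 5.)

5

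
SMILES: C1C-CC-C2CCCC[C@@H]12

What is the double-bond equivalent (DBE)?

Molecular formula from the SMILES: C10H18.
DoU = (2C + 2 + N − H − X)/2 = (2·10 + 2 + 0 − 18 − 0)/2 = 4/2 = 2.
(Structurally: 2 ring(s) + 0 π bond(s) = 2.)

2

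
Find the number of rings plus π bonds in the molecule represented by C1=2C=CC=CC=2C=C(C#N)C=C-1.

Molecular formula from the SMILES: C11H7N.
DoU = (2C + 2 + N − H − X)/2 = (2·11 + 2 + 1 − 7 − 0)/2 = 18/2 = 9.
(Structurally: 2 ring(s) + 7 π bond(s) = 9.)

9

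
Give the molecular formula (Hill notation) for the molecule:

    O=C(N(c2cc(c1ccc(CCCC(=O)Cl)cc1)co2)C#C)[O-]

C17H13ClNO4-

Heavy atoms from the SMILES: 17 C, 1 Cl, 1 N, 4 O.
Implicit hydrogens by atom environment:
  6 × C (aromatic): 1 H each → 6
  4 × C (aromatic): no H
  3 × C: 2 H each → 6
  3 × C: no H
  2 × O: no H
  1 × C: 1 H
  1 × Cl: no H
  1 × N: no H
  1 × O (aromatic): no H
  1 × O (charge -1): no H
  Total hydrogens = 13.
Net charge -1.
Molecular formula: C17H13ClNO4-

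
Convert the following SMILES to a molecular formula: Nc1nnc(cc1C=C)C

Heavy atoms from the SMILES: 7 C, 3 N.
Implicit hydrogens by atom environment:
  3 × C (aromatic): no H
  2 × N (aromatic): no H
  1 × C: 3 H
  1 × C: 2 H
  1 × C (aromatic): 1 H
  1 × C: 1 H
  1 × N: 2 H
  Total hydrogens = 9.
Molecular formula: C7H9N3

C7H9N3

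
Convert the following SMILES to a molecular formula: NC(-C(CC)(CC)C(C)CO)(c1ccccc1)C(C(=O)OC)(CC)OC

C21H35NO4

Heavy atoms from the SMILES: 21 C, 1 N, 4 O.
Implicit hydrogens by atom environment:
  6 × C: 3 H each → 18
  5 × C (aromatic): 1 H each → 5
  4 × C: 2 H each → 8
  4 × C: no H
  3 × O: no H
  1 × C: 1 H
  1 × C (aromatic): no H
  1 × N: 2 H
  1 × O: 1 H
  Total hydrogens = 35.
Molecular formula: C21H35NO4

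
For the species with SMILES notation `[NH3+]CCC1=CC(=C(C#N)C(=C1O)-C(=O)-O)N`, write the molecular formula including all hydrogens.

Heavy atoms from the SMILES: 10 C, 3 N, 3 O.
Implicit hydrogens by atom environment:
  5 × C (aromatic): no H
  2 × C: 2 H each → 4
  2 × C: no H
  2 × O: 1 H each → 2
  1 × C (aromatic): 1 H
  1 × N (charge +1): 3 H
  1 × N: 2 H
  1 × N: no H
  1 × O: no H
  Total hydrogens = 12.
Net charge +1.
Molecular formula: C10H12N3O3+

C10H12N3O3+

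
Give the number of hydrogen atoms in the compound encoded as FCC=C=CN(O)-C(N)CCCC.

17

Hydrogens are implicit in SMILES; fill each atom to its normal valence:
  4 × C: 2 H each → 8
  3 × C: 1 H each → 3
  1 × C: 3 H
  1 × C: no H
  1 × F: no H
  1 × N: 2 H
  1 × N: no H
  1 × O: 1 H
  Total hydrogens = 17.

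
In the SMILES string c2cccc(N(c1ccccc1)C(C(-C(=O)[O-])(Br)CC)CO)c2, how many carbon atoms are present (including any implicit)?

18

The symbol for carbon appears 18 times in the SMILES. Lowercase c denotes aromatic carbon and counts toward C.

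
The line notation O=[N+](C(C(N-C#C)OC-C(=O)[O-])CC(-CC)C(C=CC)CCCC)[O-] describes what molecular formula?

Heavy atoms from the SMILES: 18 C, 2 N, 5 O.
Implicit hydrogens by atom environment:
  7 × C: 1 H each → 7
  6 × C: 2 H each → 12
  3 × C: 3 H each → 9
  3 × O: no H
  2 × C: no H
  2 × O (charge -1): no H
  1 × N: 1 H
  1 × N (charge +1): no H
  Total hydrogens = 29.
Net charge -1.
Molecular formula: C18H29N2O5-

C18H29N2O5-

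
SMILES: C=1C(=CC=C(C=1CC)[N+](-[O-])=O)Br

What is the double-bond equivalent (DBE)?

5

Molecular formula from the SMILES: C8H8BrNO2.
DoU = (2C + 2 + N − H − X)/2 = (2·8 + 2 + 1 − 8 − 1)/2 = 10/2 = 5.
(Structurally: 1 ring(s) + 4 π bond(s) = 5.)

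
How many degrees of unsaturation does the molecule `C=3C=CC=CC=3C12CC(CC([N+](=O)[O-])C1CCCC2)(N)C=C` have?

Molecular formula from the SMILES: C18H24N2O2.
DoU = (2C + 2 + N − H − X)/2 = (2·18 + 2 + 2 − 24 − 0)/2 = 16/2 = 8.
(Structurally: 3 ring(s) + 5 π bond(s) = 8.)

8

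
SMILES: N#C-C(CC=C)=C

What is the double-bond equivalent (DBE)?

4

Molecular formula from the SMILES: C6H7N.
DoU = (2C + 2 + N − H − X)/2 = (2·6 + 2 + 1 − 7 − 0)/2 = 8/2 = 4.
(Structurally: 0 ring(s) + 4 π bond(s) = 4.)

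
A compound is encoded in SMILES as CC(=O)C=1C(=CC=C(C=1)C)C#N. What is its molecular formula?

Heavy atoms from the SMILES: 10 C, 1 N, 1 O.
Implicit hydrogens by atom environment:
  3 × C (aromatic): 1 H each → 3
  3 × C (aromatic): no H
  2 × C: 3 H each → 6
  2 × C: no H
  1 × N: no H
  1 × O: no H
  Total hydrogens = 9.
Molecular formula: C10H9NO

C10H9NO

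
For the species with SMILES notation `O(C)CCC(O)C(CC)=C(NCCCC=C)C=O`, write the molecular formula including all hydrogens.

Heavy atoms from the SMILES: 14 C, 1 N, 3 O.
Implicit hydrogens by atom environment:
  7 × C: 2 H each → 14
  3 × C: 1 H each → 3
  2 × C: 3 H each → 6
  2 × C: no H
  2 × O: no H
  1 × N: 1 H
  1 × O: 1 H
  Total hydrogens = 25.
Molecular formula: C14H25NO3

C14H25NO3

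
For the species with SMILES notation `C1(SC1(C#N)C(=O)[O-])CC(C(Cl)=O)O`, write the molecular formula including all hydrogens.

C7H5ClNO4S-

Heavy atoms from the SMILES: 7 C, 1 Cl, 1 N, 4 O, 1 S.
Implicit hydrogens by atom environment:
  4 × C: no H
  2 × C: 1 H each → 2
  2 × O: no H
  1 × C: 2 H
  1 × Cl: no H
  1 × N: no H
  1 × O: 1 H
  1 × O (charge -1): no H
  1 × S: no H
  Total hydrogens = 5.
Net charge -1.
Molecular formula: C7H5ClNO4S-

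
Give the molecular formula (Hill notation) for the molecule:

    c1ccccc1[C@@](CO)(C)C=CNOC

Heavy atoms from the SMILES: 12 C, 1 N, 2 O.
Implicit hydrogens by atom environment:
  5 × C (aromatic): 1 H each → 5
  2 × C: 3 H each → 6
  2 × C: 1 H each → 2
  1 × C: 2 H
  1 × C: no H
  1 × C (aromatic): no H
  1 × N: 1 H
  1 × O: 1 H
  1 × O: no H
  Total hydrogens = 17.
Molecular formula: C12H17NO2

C12H17NO2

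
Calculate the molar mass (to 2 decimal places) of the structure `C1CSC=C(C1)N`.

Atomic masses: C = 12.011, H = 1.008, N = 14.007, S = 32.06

115.19

Molecular formula: C5H9NS.
M = 5×12.011 + 9×1.008 + 1×14.007 + 1×32.06 = 115.19 g/mol.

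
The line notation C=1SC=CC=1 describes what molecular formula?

Heavy atoms from the SMILES: 4 C, 1 S.
Implicit hydrogens by atom environment:
  4 × C (aromatic): 1 H each → 4
  1 × S (aromatic): no H
  Total hydrogens = 4.
Molecular formula: C4H4S

C4H4S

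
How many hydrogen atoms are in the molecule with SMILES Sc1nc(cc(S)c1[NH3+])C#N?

Hydrogens are implicit in SMILES; fill each atom to its normal valence:
  4 × C (aromatic): no H
  2 × S: 1 H each → 2
  1 × C (aromatic): 1 H
  1 × C: no H
  1 × N (charge +1): 3 H
  1 × N (aromatic): no H
  1 × N: no H
  Total hydrogens = 6.

6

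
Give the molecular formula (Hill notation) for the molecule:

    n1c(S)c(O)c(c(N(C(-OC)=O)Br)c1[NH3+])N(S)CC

Heavy atoms from the SMILES: 1 Br, 9 C, 4 N, 3 O, 2 S.
Implicit hydrogens by atom environment:
  5 × C (aromatic): no H
  2 × C: 3 H each → 6
  2 × N: no H
  2 × O: no H
  2 × S: 1 H each → 2
  1 × Br: no H
  1 × C: 2 H
  1 × C: no H
  1 × N (charge +1): 3 H
  1 × N (aromatic): no H
  1 × O: 1 H
  Total hydrogens = 14.
Net charge +1.
Molecular formula: C9H14BrN4O3S2+

C9H14BrN4O3S2+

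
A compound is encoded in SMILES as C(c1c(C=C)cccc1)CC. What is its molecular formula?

C11H14

Heavy atoms from the SMILES: 11 C.
Implicit hydrogens by atom environment:
  4 × C (aromatic): 1 H each → 4
  3 × C: 2 H each → 6
  2 × C (aromatic): no H
  1 × C: 3 H
  1 × C: 1 H
  Total hydrogens = 14.
Molecular formula: C11H14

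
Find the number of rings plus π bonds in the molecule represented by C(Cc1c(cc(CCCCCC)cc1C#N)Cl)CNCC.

Molecular formula from the SMILES: C18H27ClN2.
DoU = (2C + 2 + N − H − X)/2 = (2·18 + 2 + 2 − 27 − 1)/2 = 12/2 = 6.
(Structurally: 1 ring(s) + 5 π bond(s) = 6.)

6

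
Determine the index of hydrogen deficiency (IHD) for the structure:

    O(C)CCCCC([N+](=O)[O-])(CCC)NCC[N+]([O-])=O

2

Molecular formula from the SMILES: C11H23N3O5.
DoU = (2C + 2 + N − H − X)/2 = (2·11 + 2 + 3 − 23 − 0)/2 = 4/2 = 2.
(Structurally: 0 ring(s) + 2 π bond(s) = 2.)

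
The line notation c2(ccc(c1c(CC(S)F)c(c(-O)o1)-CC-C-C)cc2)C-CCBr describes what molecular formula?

Heavy atoms from the SMILES: 1 Br, 19 C, 1 F, 2 O, 1 S.
Implicit hydrogens by atom environment:
  7 × C: 2 H each → 14
  6 × C (aromatic): no H
  4 × C (aromatic): 1 H each → 4
  1 × Br: no H
  1 × C: 3 H
  1 × C: 1 H
  1 × F: no H
  1 × O: 1 H
  1 × O (aromatic): no H
  1 × S: 1 H
  Total hydrogens = 24.
Molecular formula: C19H24BrFO2S

C19H24BrFO2S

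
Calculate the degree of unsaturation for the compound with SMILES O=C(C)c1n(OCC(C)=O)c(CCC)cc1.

Molecular formula from the SMILES: C12H17NO3.
DoU = (2C + 2 + N − H − X)/2 = (2·12 + 2 + 1 − 17 − 0)/2 = 10/2 = 5.
(Structurally: 1 ring(s) + 4 π bond(s) = 5.)

5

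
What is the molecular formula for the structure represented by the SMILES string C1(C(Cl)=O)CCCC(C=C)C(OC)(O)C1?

Heavy atoms from the SMILES: 11 C, 1 Cl, 3 O.
Implicit hydrogens by atom environment:
  5 × C: 2 H each → 10
  3 × C: 1 H each → 3
  2 × C: no H
  2 × O: no H
  1 × C: 3 H
  1 × Cl: no H
  1 × O: 1 H
  Total hydrogens = 17.
Molecular formula: C11H17ClO3

C11H17ClO3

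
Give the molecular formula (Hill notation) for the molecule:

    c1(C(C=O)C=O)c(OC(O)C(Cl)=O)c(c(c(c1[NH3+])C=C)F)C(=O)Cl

Heavy atoms from the SMILES: 14 C, 2 Cl, 1 F, 1 N, 6 O.
Implicit hydrogens by atom environment:
  6 × C (aromatic): no H
  5 × C: 1 H each → 5
  5 × O: no H
  2 × C: no H
  2 × Cl: no H
  1 × C: 2 H
  1 × F: no H
  1 × N (charge +1): 3 H
  1 × O: 1 H
  Total hydrogens = 11.
Net charge +1.
Molecular formula: C14H11Cl2FNO6+

C14H11Cl2FNO6+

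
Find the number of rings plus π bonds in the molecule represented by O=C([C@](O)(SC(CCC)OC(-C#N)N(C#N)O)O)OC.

5

Molecular formula from the SMILES: C10H15N3O6S.
DoU = (2C + 2 + N − H − X)/2 = (2·10 + 2 + 3 − 15 − 0)/2 = 10/2 = 5.
(Structurally: 0 ring(s) + 5 π bond(s) = 5.)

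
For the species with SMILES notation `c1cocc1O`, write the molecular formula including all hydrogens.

Heavy atoms from the SMILES: 4 C, 2 O.
Implicit hydrogens by atom environment:
  3 × C (aromatic): 1 H each → 3
  1 × C (aromatic): no H
  1 × O: 1 H
  1 × O (aromatic): no H
  Total hydrogens = 4.
Molecular formula: C4H4O2

C4H4O2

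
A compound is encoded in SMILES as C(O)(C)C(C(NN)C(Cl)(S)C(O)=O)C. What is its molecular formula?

C7H15ClN2O3S

Heavy atoms from the SMILES: 7 C, 1 Cl, 2 N, 3 O, 1 S.
Implicit hydrogens by atom environment:
  3 × C: 1 H each → 3
  2 × C: 3 H each → 6
  2 × C: no H
  2 × O: 1 H each → 2
  1 × Cl: no H
  1 × N: 2 H
  1 × N: 1 H
  1 × O: no H
  1 × S: 1 H
  Total hydrogens = 15.
Molecular formula: C7H15ClN2O3S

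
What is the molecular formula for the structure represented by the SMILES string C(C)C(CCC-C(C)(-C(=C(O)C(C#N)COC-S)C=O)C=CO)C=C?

C19H29NO4S

Heavy atoms from the SMILES: 19 C, 1 N, 4 O, 1 S.
Implicit hydrogens by atom environment:
  7 × C: 2 H each → 14
  6 × C: 1 H each → 6
  4 × C: no H
  2 × C: 3 H each → 6
  2 × O: 1 H each → 2
  2 × O: no H
  1 × N: no H
  1 × S: 1 H
  Total hydrogens = 29.
Molecular formula: C19H29NO4S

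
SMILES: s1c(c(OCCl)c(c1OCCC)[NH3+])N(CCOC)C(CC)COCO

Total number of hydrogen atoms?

Hydrogens are implicit in SMILES; fill each atom to its normal valence:
  8 × C: 2 H each → 16
  4 × C (aromatic): no H
  4 × O: no H
  3 × C: 3 H each → 9
  1 × C: 1 H
  1 × Cl: no H
  1 × N (charge +1): 3 H
  1 × N: no H
  1 × O: 1 H
  1 × S (aromatic): no H
  Total hydrogens = 30.

30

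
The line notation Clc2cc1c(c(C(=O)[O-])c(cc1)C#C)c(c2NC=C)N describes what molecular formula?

Heavy atoms from the SMILES: 15 C, 1 Cl, 2 N, 2 O.
Implicit hydrogens by atom environment:
  7 × C (aromatic): no H
  3 × C (aromatic): 1 H each → 3
  2 × C: 1 H each → 2
  2 × C: no H
  1 × C: 2 H
  1 × Cl: no H
  1 × N: 2 H
  1 × N: 1 H
  1 × O: no H
  1 × O (charge -1): no H
  Total hydrogens = 10.
Net charge -1.
Molecular formula: C15H10ClN2O2-

C15H10ClN2O2-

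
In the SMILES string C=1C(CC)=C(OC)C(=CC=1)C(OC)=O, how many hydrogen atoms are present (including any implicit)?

Hydrogens are implicit in SMILES; fill each atom to its normal valence:
  3 × C: 3 H each → 9
  3 × C (aromatic): 1 H each → 3
  3 × C (aromatic): no H
  3 × O: no H
  1 × C: 2 H
  1 × C: no H
  Total hydrogens = 14.

14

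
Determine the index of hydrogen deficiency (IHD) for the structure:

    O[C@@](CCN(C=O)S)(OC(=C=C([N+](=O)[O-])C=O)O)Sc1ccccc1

9

Molecular formula from the SMILES: C14H14N2O7S2.
DoU = (2C + 2 + N − H − X)/2 = (2·14 + 2 + 2 − 14 − 0)/2 = 18/2 = 9.
(Structurally: 1 ring(s) + 8 π bond(s) = 9.)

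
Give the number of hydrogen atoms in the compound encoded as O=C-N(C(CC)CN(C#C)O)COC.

16

Hydrogens are implicit in SMILES; fill each atom to its normal valence:
  3 × C: 2 H each → 6
  3 × C: 1 H each → 3
  2 × C: 3 H each → 6
  2 × N: no H
  2 × O: no H
  1 × C: no H
  1 × O: 1 H
  Total hydrogens = 16.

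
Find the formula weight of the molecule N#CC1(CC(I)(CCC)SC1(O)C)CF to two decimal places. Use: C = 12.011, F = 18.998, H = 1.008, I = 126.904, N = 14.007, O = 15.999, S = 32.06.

343.20

Molecular formula: C10H15FINOS.
M = 10×12.011 + 1×18.998 + 15×1.008 + 1×126.904 + 1×14.007 + 1×15.999 + 1×32.06 = 343.20 g/mol.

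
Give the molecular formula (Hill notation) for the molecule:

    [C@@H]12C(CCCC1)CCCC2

C10H18

Heavy atoms from the SMILES: 10 C.
Implicit hydrogens by atom environment:
  8 × C: 2 H each → 16
  2 × C: 1 H each → 2
  Total hydrogens = 18.
Molecular formula: C10H18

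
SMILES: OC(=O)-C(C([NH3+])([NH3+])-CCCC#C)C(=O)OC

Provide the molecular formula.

Heavy atoms from the SMILES: 10 C, 2 N, 4 O.
Implicit hydrogens by atom environment:
  4 × C: no H
  3 × C: 2 H each → 6
  3 × O: no H
  2 × C: 1 H each → 2
  2 × N (charge +1): 3 H each → 6
  1 × C: 3 H
  1 × O: 1 H
  Total hydrogens = 18.
Net charge +2.
Molecular formula: [C10H18N2O4]2+

[C10H18N2O4]2+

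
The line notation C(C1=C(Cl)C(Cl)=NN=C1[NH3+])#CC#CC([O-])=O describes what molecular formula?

Heavy atoms from the SMILES: 9 C, 2 Cl, 3 N, 2 O.
Implicit hydrogens by atom environment:
  5 × C: no H
  4 × C (aromatic): no H
  2 × Cl: no H
  2 × N (aromatic): no H
  1 × N (charge +1): 3 H
  1 × O: no H
  1 × O (charge -1): no H
  Total hydrogens = 3.
Molecular formula: C9H3Cl2N3O2

C9H3Cl2N3O2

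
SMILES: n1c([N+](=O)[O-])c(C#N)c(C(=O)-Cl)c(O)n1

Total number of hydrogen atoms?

1

Hydrogens are implicit in SMILES; fill each atom to its normal valence:
  4 × C (aromatic): no H
  2 × C: no H
  2 × N (aromatic): no H
  2 × O: no H
  1 × Cl: no H
  1 × N: no H
  1 × N (charge +1): no H
  1 × O: 1 H
  1 × O (charge -1): no H
  Total hydrogens = 1.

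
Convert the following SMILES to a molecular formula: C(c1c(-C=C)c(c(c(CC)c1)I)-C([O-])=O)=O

Heavy atoms from the SMILES: 12 C, 1 I, 3 O.
Implicit hydrogens by atom environment:
  5 × C (aromatic): no H
  2 × C: 2 H each → 4
  2 × C: 1 H each → 2
  2 × O: no H
  1 × C: 3 H
  1 × C (aromatic): 1 H
  1 × C: no H
  1 × I: no H
  1 × O (charge -1): no H
  Total hydrogens = 10.
Net charge -1.
Molecular formula: C12H10IO3-

C12H10IO3-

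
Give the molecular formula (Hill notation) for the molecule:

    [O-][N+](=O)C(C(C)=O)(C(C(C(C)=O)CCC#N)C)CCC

C14H22N2O4

Heavy atoms from the SMILES: 14 C, 2 N, 4 O.
Implicit hydrogens by atom environment:
  4 × C: 3 H each → 12
  4 × C: 2 H each → 8
  4 × C: no H
  3 × O: no H
  2 × C: 1 H each → 2
  1 × N (charge +1): no H
  1 × N: no H
  1 × O (charge -1): no H
  Total hydrogens = 22.
Molecular formula: C14H22N2O4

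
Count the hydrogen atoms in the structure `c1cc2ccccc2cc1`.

Hydrogens are implicit in SMILES; fill each atom to its normal valence:
  8 × C (aromatic): 1 H each → 8
  2 × C (aromatic): no H
  Total hydrogens = 8.

8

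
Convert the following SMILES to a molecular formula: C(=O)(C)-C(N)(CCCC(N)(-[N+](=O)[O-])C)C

Heavy atoms from the SMILES: 9 C, 3 N, 3 O.
Implicit hydrogens by atom environment:
  3 × C: 3 H each → 9
  3 × C: 2 H each → 6
  3 × C: no H
  2 × N: 2 H each → 4
  2 × O: no H
  1 × N (charge +1): no H
  1 × O (charge -1): no H
  Total hydrogens = 19.
Molecular formula: C9H19N3O3

C9H19N3O3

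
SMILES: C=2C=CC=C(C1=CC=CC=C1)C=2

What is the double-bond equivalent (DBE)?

Molecular formula from the SMILES: C12H10.
DoU = (2C + 2 + N − H − X)/2 = (2·12 + 2 + 0 − 10 − 0)/2 = 16/2 = 8.
(Structurally: 2 ring(s) + 6 π bond(s) = 8.)

8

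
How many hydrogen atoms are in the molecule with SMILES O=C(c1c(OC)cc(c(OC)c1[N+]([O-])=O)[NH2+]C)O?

13

Hydrogens are implicit in SMILES; fill each atom to its normal valence:
  5 × C (aromatic): no H
  4 × O: no H
  3 × C: 3 H each → 9
  1 × C (aromatic): 1 H
  1 × C: no H
  1 × N (charge +1): 2 H
  1 × N (charge +1): no H
  1 × O: 1 H
  1 × O (charge -1): no H
  Total hydrogens = 13.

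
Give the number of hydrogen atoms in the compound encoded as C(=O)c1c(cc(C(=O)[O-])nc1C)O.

Hydrogens are implicit in SMILES; fill each atom to its normal valence:
  4 × C (aromatic): no H
  2 × O: no H
  1 × C: 3 H
  1 × C (aromatic): 1 H
  1 × C: 1 H
  1 × C: no H
  1 × N (aromatic): no H
  1 × O: 1 H
  1 × O (charge -1): no H
  Total hydrogens = 6.

6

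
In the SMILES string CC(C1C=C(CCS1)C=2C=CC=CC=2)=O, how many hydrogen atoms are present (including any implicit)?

Hydrogens are implicit in SMILES; fill each atom to its normal valence:
  5 × C (aromatic): 1 H each → 5
  2 × C: 2 H each → 4
  2 × C: 1 H each → 2
  2 × C: no H
  1 × C: 3 H
  1 × C (aromatic): no H
  1 × O: no H
  1 × S: no H
  Total hydrogens = 14.

14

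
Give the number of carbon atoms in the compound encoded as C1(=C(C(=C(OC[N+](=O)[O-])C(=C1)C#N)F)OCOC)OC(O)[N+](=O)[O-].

11

The symbol for carbon appears 11 times in the SMILES.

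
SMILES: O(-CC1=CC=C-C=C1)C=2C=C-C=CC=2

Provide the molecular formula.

C13H12O

Heavy atoms from the SMILES: 13 C, 1 O.
Implicit hydrogens by atom environment:
  10 × C (aromatic): 1 H each → 10
  2 × C (aromatic): no H
  1 × C: 2 H
  1 × O: no H
  Total hydrogens = 12.
Molecular formula: C13H12O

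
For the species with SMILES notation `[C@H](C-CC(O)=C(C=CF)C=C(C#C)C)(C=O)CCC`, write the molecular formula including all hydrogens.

C16H21FO2

Heavy atoms from the SMILES: 16 C, 1 F, 2 O.
Implicit hydrogens by atom environment:
  6 × C: 1 H each → 6
  4 × C: 2 H each → 8
  4 × C: no H
  2 × C: 3 H each → 6
  1 × F: no H
  1 × O: 1 H
  1 × O: no H
  Total hydrogens = 21.
Molecular formula: C16H21FO2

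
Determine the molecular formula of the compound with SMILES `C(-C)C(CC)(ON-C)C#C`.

Heavy atoms from the SMILES: 8 C, 1 N, 1 O.
Implicit hydrogens by atom environment:
  3 × C: 3 H each → 9
  2 × C: 2 H each → 4
  2 × C: no H
  1 × C: 1 H
  1 × N: 1 H
  1 × O: no H
  Total hydrogens = 15.
Molecular formula: C8H15NO

C8H15NO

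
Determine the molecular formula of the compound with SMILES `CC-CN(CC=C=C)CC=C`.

C10H17N

Heavy atoms from the SMILES: 10 C, 1 N.
Implicit hydrogens by atom environment:
  6 × C: 2 H each → 12
  2 × C: 1 H each → 2
  1 × C: 3 H
  1 × C: no H
  1 × N: no H
  Total hydrogens = 17.
Molecular formula: C10H17N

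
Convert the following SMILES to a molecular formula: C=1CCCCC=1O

Heavy atoms from the SMILES: 6 C, 1 O.
Implicit hydrogens by atom environment:
  4 × C: 2 H each → 8
  1 × C: 1 H
  1 × C: no H
  1 × O: 1 H
  Total hydrogens = 10.
Molecular formula: C6H10O

C6H10O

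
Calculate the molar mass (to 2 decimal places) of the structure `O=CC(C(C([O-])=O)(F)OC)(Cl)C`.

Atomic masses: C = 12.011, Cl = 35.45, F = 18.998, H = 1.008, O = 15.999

197.57

Molecular formula: C6H7ClFO4-.
M = 6×12.011 + 1×35.45 + 1×18.998 + 7×1.008 + 4×15.999 = 197.57 g/mol.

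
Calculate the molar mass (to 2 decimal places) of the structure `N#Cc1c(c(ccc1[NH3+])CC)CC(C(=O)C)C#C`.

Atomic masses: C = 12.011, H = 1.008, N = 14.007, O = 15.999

Molecular formula: C15H17N2O+.
M = 15×12.011 + 17×1.008 + 2×14.007 + 1×15.999 = 241.31 g/mol.

241.31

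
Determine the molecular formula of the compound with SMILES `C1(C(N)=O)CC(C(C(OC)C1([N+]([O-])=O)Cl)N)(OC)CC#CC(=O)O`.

C13H18ClN3O7

Heavy atoms from the SMILES: 13 C, 1 Cl, 3 N, 7 O.
Implicit hydrogens by atom environment:
  6 × C: no H
  5 × O: no H
  3 × C: 1 H each → 3
  2 × C: 3 H each → 6
  2 × C: 2 H each → 4
  2 × N: 2 H each → 4
  1 × Cl: no H
  1 × N (charge +1): no H
  1 × O: 1 H
  1 × O (charge -1): no H
  Total hydrogens = 18.
Molecular formula: C13H18ClN3O7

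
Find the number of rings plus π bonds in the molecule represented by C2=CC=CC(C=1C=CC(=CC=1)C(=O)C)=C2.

9

Molecular formula from the SMILES: C14H12O.
DoU = (2C + 2 + N − H − X)/2 = (2·14 + 2 + 0 − 12 − 0)/2 = 18/2 = 9.
(Structurally: 2 ring(s) + 7 π bond(s) = 9.)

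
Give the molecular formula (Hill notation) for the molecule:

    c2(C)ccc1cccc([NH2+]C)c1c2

Heavy atoms from the SMILES: 12 C, 1 N.
Implicit hydrogens by atom environment:
  6 × C (aromatic): 1 H each → 6
  4 × C (aromatic): no H
  2 × C: 3 H each → 6
  1 × N (charge +1): 2 H
  Total hydrogens = 14.
Net charge +1.
Molecular formula: C12H14N+

C12H14N+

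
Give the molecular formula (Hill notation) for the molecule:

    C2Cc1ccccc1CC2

C10H12

Heavy atoms from the SMILES: 10 C.
Implicit hydrogens by atom environment:
  4 × C: 2 H each → 8
  4 × C (aromatic): 1 H each → 4
  2 × C (aromatic): no H
  Total hydrogens = 12.
Molecular formula: C10H12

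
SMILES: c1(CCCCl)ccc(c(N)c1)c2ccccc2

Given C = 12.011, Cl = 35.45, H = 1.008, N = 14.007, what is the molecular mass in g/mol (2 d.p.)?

Molecular formula: C15H16ClN.
M = 15×12.011 + 1×35.45 + 16×1.008 + 1×14.007 = 245.75 g/mol.

245.75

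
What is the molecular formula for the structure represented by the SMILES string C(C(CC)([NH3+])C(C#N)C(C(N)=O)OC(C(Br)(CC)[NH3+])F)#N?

[C12H21BrFN5O2]2+

Heavy atoms from the SMILES: 1 Br, 12 C, 1 F, 5 N, 2 O.
Implicit hydrogens by atom environment:
  5 × C: no H
  3 × C: 1 H each → 3
  2 × C: 3 H each → 6
  2 × C: 2 H each → 4
  2 × N (charge +1): 3 H each → 6
  2 × N: no H
  2 × O: no H
  1 × Br: no H
  1 × F: no H
  1 × N: 2 H
  Total hydrogens = 21.
Net charge +2.
Molecular formula: [C12H21BrFN5O2]2+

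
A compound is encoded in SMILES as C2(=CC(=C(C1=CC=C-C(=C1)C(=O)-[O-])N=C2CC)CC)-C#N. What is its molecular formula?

Heavy atoms from the SMILES: 17 C, 2 N, 2 O.
Implicit hydrogens by atom environment:
  6 × C (aromatic): no H
  5 × C (aromatic): 1 H each → 5
  2 × C: 3 H each → 6
  2 × C: 2 H each → 4
  2 × C: no H
  1 × N (aromatic): no H
  1 × N: no H
  1 × O: no H
  1 × O (charge -1): no H
  Total hydrogens = 15.
Net charge -1.
Molecular formula: C17H15N2O2-

C17H15N2O2-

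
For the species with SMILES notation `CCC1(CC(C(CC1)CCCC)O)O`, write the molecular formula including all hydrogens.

Heavy atoms from the SMILES: 12 C, 2 O.
Implicit hydrogens by atom environment:
  7 × C: 2 H each → 14
  2 × C: 3 H each → 6
  2 × C: 1 H each → 2
  2 × O: 1 H each → 2
  1 × C: no H
  Total hydrogens = 24.
Molecular formula: C12H24O2

C12H24O2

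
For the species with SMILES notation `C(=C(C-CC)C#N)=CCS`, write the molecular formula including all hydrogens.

C8H11NS

Heavy atoms from the SMILES: 8 C, 1 N, 1 S.
Implicit hydrogens by atom environment:
  3 × C: 2 H each → 6
  3 × C: no H
  1 × C: 3 H
  1 × C: 1 H
  1 × N: no H
  1 × S: 1 H
  Total hydrogens = 11.
Molecular formula: C8H11NS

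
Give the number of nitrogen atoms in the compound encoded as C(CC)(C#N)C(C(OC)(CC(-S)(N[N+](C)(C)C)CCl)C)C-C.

3

The symbol for nitrogen appears 3 times in the SMILES.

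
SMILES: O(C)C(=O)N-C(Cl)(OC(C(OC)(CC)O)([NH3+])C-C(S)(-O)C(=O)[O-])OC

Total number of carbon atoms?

The symbol for carbon appears 12 times in the SMILES. (Cl is a single chlorine, not C + l.)

12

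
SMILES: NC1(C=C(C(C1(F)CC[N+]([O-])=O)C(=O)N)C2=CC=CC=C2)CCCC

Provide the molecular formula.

C18H24FN3O3

Heavy atoms from the SMILES: 18 C, 1 F, 3 N, 3 O.
Implicit hydrogens by atom environment:
  5 × C: 2 H each → 10
  5 × C (aromatic): 1 H each → 5
  4 × C: no H
  2 × C: 1 H each → 2
  2 × N: 2 H each → 4
  2 × O: no H
  1 × C: 3 H
  1 × C (aromatic): no H
  1 × F: no H
  1 × N (charge +1): no H
  1 × O (charge -1): no H
  Total hydrogens = 24.
Molecular formula: C18H24FN3O3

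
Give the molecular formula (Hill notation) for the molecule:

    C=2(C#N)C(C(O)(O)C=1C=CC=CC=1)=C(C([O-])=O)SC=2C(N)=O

C14H9N2O5S-

Heavy atoms from the SMILES: 14 C, 2 N, 5 O, 1 S.
Implicit hydrogens by atom environment:
  5 × C (aromatic): 1 H each → 5
  5 × C (aromatic): no H
  4 × C: no H
  2 × O: 1 H each → 2
  2 × O: no H
  1 × N: 2 H
  1 × N: no H
  1 × O (charge -1): no H
  1 × S (aromatic): no H
  Total hydrogens = 9.
Net charge -1.
Molecular formula: C14H9N2O5S-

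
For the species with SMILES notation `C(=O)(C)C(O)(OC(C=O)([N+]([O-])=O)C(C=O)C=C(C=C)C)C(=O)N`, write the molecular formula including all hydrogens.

Heavy atoms from the SMILES: 13 C, 2 N, 8 O.
Implicit hydrogens by atom environment:
  6 × O: no H
  5 × C: 1 H each → 5
  5 × C: no H
  2 × C: 3 H each → 6
  1 × C: 2 H
  1 × N: 2 H
  1 × N (charge +1): no H
  1 × O: 1 H
  1 × O (charge -1): no H
  Total hydrogens = 16.
Molecular formula: C13H16N2O8

C13H16N2O8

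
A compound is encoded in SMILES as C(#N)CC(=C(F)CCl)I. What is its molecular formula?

Heavy atoms from the SMILES: 5 C, 1 Cl, 1 F, 1 I, 1 N.
Implicit hydrogens by atom environment:
  3 × C: no H
  2 × C: 2 H each → 4
  1 × Cl: no H
  1 × F: no H
  1 × I: no H
  1 × N: no H
  Total hydrogens = 4.
Molecular formula: C5H4ClFIN

C5H4ClFIN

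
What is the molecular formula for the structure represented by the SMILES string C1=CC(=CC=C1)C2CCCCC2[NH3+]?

Heavy atoms from the SMILES: 12 C, 1 N.
Implicit hydrogens by atom environment:
  5 × C (aromatic): 1 H each → 5
  4 × C: 2 H each → 8
  2 × C: 1 H each → 2
  1 × C (aromatic): no H
  1 × N (charge +1): 3 H
  Total hydrogens = 18.
Net charge +1.
Molecular formula: C12H18N+

C12H18N+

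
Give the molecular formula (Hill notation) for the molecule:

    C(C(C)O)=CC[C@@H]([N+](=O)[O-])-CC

C8H15NO3

Heavy atoms from the SMILES: 8 C, 1 N, 3 O.
Implicit hydrogens by atom environment:
  4 × C: 1 H each → 4
  2 × C: 3 H each → 6
  2 × C: 2 H each → 4
  1 × N (charge +1): no H
  1 × O: 1 H
  1 × O: no H
  1 × O (charge -1): no H
  Total hydrogens = 15.
Molecular formula: C8H15NO3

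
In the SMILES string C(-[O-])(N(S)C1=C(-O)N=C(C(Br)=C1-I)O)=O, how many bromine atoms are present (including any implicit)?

The symbol for bromine appears 1 time in the SMILES.

1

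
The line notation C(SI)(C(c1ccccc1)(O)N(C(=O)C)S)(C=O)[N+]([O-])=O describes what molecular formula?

C11H11IN2O5S2

Heavy atoms from the SMILES: 11 C, 1 I, 2 N, 5 O, 2 S.
Implicit hydrogens by atom environment:
  5 × C (aromatic): 1 H each → 5
  3 × C: no H
  3 × O: no H
  1 × C: 3 H
  1 × C: 1 H
  1 × C (aromatic): no H
  1 × I: no H
  1 × N (charge +1): no H
  1 × N: no H
  1 × O: 1 H
  1 × O (charge -1): no H
  1 × S: 1 H
  1 × S: no H
  Total hydrogens = 11.
Molecular formula: C11H11IN2O5S2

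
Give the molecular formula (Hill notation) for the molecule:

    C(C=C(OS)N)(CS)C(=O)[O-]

C5H8NO3S2-

Heavy atoms from the SMILES: 5 C, 1 N, 3 O, 2 S.
Implicit hydrogens by atom environment:
  2 × C: 1 H each → 2
  2 × C: no H
  2 × O: no H
  2 × S: 1 H each → 2
  1 × C: 2 H
  1 × N: 2 H
  1 × O (charge -1): no H
  Total hydrogens = 8.
Net charge -1.
Molecular formula: C5H8NO3S2-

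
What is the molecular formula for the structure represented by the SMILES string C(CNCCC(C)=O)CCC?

C9H19NO

Heavy atoms from the SMILES: 9 C, 1 N, 1 O.
Implicit hydrogens by atom environment:
  6 × C: 2 H each → 12
  2 × C: 3 H each → 6
  1 × C: no H
  1 × N: 1 H
  1 × O: no H
  Total hydrogens = 19.
Molecular formula: C9H19NO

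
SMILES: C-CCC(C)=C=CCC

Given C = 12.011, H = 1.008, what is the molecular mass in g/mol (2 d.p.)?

Molecular formula: C9H16.
M = 9×12.011 + 16×1.008 = 124.23 g/mol.

124.23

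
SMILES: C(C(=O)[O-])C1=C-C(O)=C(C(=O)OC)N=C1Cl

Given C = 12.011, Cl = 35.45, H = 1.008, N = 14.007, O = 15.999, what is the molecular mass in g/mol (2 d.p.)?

244.61

Molecular formula: C9H7ClNO5-.
M = 9×12.011 + 1×35.45 + 7×1.008 + 1×14.007 + 5×15.999 = 244.61 g/mol.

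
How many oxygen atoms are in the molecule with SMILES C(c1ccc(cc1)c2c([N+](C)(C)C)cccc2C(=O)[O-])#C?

The symbol for oxygen appears 2 times in the SMILES.

2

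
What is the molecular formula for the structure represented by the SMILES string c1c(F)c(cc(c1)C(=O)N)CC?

C9H10FNO

Heavy atoms from the SMILES: 9 C, 1 F, 1 N, 1 O.
Implicit hydrogens by atom environment:
  3 × C (aromatic): 1 H each → 3
  3 × C (aromatic): no H
  1 × C: 3 H
  1 × C: 2 H
  1 × C: no H
  1 × F: no H
  1 × N: 2 H
  1 × O: no H
  Total hydrogens = 10.
Molecular formula: C9H10FNO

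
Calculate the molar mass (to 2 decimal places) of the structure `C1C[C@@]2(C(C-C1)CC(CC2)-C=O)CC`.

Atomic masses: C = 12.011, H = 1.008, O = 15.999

194.32

Molecular formula: C13H22O.
M = 13×12.011 + 22×1.008 + 1×15.999 = 194.32 g/mol.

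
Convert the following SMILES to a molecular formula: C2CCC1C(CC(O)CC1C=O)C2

C11H18O2

Heavy atoms from the SMILES: 11 C, 2 O.
Implicit hydrogens by atom environment:
  6 × C: 2 H each → 12
  5 × C: 1 H each → 5
  1 × O: 1 H
  1 × O: no H
  Total hydrogens = 18.
Molecular formula: C11H18O2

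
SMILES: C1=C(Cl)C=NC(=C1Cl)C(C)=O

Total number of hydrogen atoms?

Hydrogens are implicit in SMILES; fill each atom to its normal valence:
  3 × C (aromatic): no H
  2 × C (aromatic): 1 H each → 2
  2 × Cl: no H
  1 × C: 3 H
  1 × C: no H
  1 × N (aromatic): no H
  1 × O: no H
  Total hydrogens = 5.

5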